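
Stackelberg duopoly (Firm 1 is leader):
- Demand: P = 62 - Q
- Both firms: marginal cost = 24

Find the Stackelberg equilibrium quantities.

q₁* (leader) = 19.0, q₂* (follower) = 9.5

Work:
Follower's reaction: q₂ = (a - c - q₁)/2
Leader substitutes: π₁ = q₁·(a - q₁ - (a-c-q₁)/2 - c)
FOC: q₁* = (62 - 24)/2 = 19.00
Then: q₂* = (62 - 24 - 19.0)/2 = 9.50
Leader has first-mover advantage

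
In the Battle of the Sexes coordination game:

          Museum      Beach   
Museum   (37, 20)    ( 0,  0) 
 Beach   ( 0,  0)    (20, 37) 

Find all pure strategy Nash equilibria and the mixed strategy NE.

Pure NE: (Museum, Museum) and (Beach, Beach); Mixed NE: p = 0.6491, q = 0.3509

Work:
Check pure NE:
(Museum, Museum): (37, 20) - no unilateral deviation beneficial
(Beach, Beach): (20, 37) - no unilateral deviation beneficial
Mixed NE: P1 plays Museum with p = 0.6491, P2 plays Museum with q = 0.3509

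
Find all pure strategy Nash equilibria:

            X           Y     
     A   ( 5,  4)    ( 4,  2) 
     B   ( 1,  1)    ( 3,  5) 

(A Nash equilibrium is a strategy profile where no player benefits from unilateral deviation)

Nash equilibrium: (A, X)

Work:
Best responses:
  P1 vs X: payoffs [5, 1] → best response A (payoff 5)
  P1 vs Y: payoffs [4, 3] → best response A (payoff 4)
  P2 vs A: payoffs [4, 2] → best response X (payoff 4)
  P2 vs B: payoffs [1, 5] → best response Y (payoff 5)
Mutual best responses: (A,X) → Nash equilibria.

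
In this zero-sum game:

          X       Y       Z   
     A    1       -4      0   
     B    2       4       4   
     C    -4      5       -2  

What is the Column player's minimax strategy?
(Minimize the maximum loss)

Column should play X, value = 2

Work:
Column player minimizes Row's maximum payoff:
Column X: max payoff to Row = 2
Column Y: max payoff to Row = 5
Column Z: max payoff to Row = 4
Minimum is 2, achieved by column X.
Minimax strategy: X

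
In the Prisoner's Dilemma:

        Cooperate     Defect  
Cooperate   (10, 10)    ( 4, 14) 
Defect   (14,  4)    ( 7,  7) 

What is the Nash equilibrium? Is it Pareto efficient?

(Defect, Defect) is NE; not Pareto efficient

Work:
Defect dominates Cooperate for both players:
If P2 cooperates: Defect (14) > Cooperate (10)
If P2 defects: Defect (7) > Cooperate (4)
NE: (Defect, Defect) with payoff (7, 7)
But (Cooperate, Cooperate) = (10, 10) Pareto dominates (7, 7)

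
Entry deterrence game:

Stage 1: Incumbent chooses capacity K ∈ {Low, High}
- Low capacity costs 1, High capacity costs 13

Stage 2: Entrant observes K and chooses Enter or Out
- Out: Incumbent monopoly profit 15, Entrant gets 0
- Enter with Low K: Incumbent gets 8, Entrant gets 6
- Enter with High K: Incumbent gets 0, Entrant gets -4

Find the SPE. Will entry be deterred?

SPE: (Low, Enter|Low, Out|High); Entry not deterred. Incumbent net profit = 7, Entrant gets 6

Work:
After Low K: Entrant enters (6 > 0)
After High K: Entrant stays out (-4 < 0)
Incumbent: Low → 8−1=7, High → 15−13=2
Incumbent chooses Low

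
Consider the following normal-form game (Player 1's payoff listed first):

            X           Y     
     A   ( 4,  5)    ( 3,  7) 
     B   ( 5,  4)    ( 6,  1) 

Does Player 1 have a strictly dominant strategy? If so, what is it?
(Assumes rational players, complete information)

Yes, Player 1's strictly dominant strategy is B

Work:
A strategy strictly dominates another if it gives a strictly higher payoff against every opponent action. Compare each pair of P1's strategies column-by-column:
  A vs B: [4 vs 5, 3 vs 6] → A does not strictly dominate B (column X: 4 ≤ 5)
  B vs A: [5 vs 4, 6 vs 3] → B strictly dominates A
B strictly dominates every other strategy → strictly dominant.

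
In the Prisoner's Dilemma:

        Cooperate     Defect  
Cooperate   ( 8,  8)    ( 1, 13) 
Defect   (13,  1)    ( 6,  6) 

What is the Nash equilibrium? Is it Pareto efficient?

(Defect, Defect) is NE; not Pareto efficient

Work:
Defect dominates Cooperate for both players:
If P2 cooperates: Defect (13) > Cooperate (8)
If P2 defects: Defect (6) > Cooperate (1)
NE: (Defect, Defect) with payoff (6, 6)
But (Cooperate, Cooperate) = (8, 8) Pareto dominates (6, 6)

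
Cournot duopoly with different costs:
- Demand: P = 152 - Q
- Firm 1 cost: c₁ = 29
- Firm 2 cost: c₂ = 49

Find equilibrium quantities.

q₁* = 47.67, q₂* = 27.67

Work:
Reaction: q₁ = (152 - 29 - q₂)/2
Reaction: q₂ = (152 - 49 - q₁)/2
Solve simultaneously:
q₁* = (152 - 2×29 + 49)/3 = 47.67
q₂* = (152 - 2×49 + 29)/3 = 27.67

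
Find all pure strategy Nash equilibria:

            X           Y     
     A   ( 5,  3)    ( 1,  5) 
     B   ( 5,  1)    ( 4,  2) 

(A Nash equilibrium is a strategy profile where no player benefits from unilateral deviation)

Nash equilibrium: (B, Y)

Work:
Best responses:
  P1 vs X: payoffs [5, 5] → best response A/B (payoff 5)
  P1 vs Y: payoffs [1, 4] → best response B (payoff 4)
  P2 vs A: payoffs [3, 5] → best response Y (payoff 5)
  P2 vs B: payoffs [1, 2] → best response Y (payoff 2)
Mutual best responses: (B,Y) → Nash equilibria.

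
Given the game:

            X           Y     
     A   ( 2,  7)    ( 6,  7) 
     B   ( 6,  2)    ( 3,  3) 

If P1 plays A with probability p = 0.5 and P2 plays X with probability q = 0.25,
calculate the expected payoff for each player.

E[P1] = 4.375, E[P2] = 4.875

Work:
E[P1] = p·q·π₁(A,X) + p·(1-q)·π₁(A,Y) + (1-p)·q·π₁(B,X) + (1-p)·(1-q)·π₁(B,Y)
= 0.5·0.25·2 + 0.5·0.75·6 + 0.5·0.25·6 + 0.5·0.75·3
= 4.375

E[P2] = 4.875 (similar calculation)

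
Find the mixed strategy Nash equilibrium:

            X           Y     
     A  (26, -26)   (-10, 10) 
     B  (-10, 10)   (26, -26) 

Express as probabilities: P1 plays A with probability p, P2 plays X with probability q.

p = 0.5, q = 0.5

Work:
Find probabilities that make opponent indifferent:
P2 chooses q to make P1 indifferent between A and B
P1 chooses p to make P2 indifferent between X and Y
Mixed NE: P1 plays (A: 0.5, B: 0.5), P2 plays (X: 0.5, Y: 0.5)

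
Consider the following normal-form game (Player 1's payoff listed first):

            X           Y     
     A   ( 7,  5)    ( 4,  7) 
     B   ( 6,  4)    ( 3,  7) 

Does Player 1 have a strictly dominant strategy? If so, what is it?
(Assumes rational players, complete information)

Yes, Player 1's strictly dominant strategy is A

Work:
A strategy strictly dominates another if it gives a strictly higher payoff against every opponent action. Compare each pair of P1's strategies column-by-column:
  A vs B: [7 vs 6, 4 vs 3] → A strictly dominates B
  B vs A: [6 vs 7, 3 vs 4] → B does not strictly dominate A (column X: 6 ≤ 7)
A strictly dominates every other strategy → strictly dominant.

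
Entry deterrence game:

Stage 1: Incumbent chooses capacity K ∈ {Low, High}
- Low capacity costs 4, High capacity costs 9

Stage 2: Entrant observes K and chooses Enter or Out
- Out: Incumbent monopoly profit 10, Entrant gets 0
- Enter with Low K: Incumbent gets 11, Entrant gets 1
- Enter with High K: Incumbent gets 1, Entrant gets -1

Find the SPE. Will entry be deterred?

SPE: (Low, Enter|Low, Out|High); Entry not deterred. Incumbent net profit = 7, Entrant gets 1

Work:
After Low K: Entrant enters (1 > 0)
After High K: Entrant stays out (-1 < 0)
Incumbent: Low → 11−4=7, High → 10−9=1
Incumbent chooses Low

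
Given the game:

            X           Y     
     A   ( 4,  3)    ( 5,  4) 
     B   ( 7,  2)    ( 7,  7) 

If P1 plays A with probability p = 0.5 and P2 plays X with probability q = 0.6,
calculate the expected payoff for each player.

E[P1] = 5.7, E[P2] = 3.7

Work:
E[P1] = p·q·π₁(A,X) + p·(1-q)·π₁(A,Y) + (1-p)·q·π₁(B,X) + (1-p)·(1-q)·π₁(B,Y)
= 0.5·0.6·4 + 0.5·0.4·5 + 0.5·0.6·7 + 0.5·0.4·7
= 5.7

E[P2] = 3.7 (similar calculation)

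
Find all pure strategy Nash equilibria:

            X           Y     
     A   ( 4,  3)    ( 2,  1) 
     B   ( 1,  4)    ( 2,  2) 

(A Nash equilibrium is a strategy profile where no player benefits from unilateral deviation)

Nash equilibrium: (A, X)

Work:
Best responses:
  P1 vs X: payoffs [4, 1] → best response A (payoff 4)
  P1 vs Y: payoffs [2, 2] → best response A/B (payoff 2)
  P2 vs A: payoffs [3, 1] → best response X (payoff 3)
  P2 vs B: payoffs [4, 2] → best response X (payoff 4)
Mutual best responses: (A,X) → Nash equilibria.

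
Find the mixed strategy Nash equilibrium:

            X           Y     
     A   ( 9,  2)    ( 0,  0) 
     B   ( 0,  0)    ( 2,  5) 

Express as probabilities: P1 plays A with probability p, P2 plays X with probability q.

p = 0.7143, q = 0.1818

Work:
Find probabilities that make opponent indifferent:
P2 chooses q to make P1 indifferent between A and B
P1 chooses p to make P2 indifferent between X and Y
Mixed NE: P1 plays (A: 0.7143, B: 0.2857), P2 plays (X: 0.1818, Y: 0.8182)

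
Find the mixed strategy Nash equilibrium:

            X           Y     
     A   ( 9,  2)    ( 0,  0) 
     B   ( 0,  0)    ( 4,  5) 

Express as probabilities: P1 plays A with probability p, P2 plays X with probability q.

p = 0.7143, q = 0.3077

Work:
Find probabilities that make opponent indifferent:
P2 chooses q to make P1 indifferent between A and B
P1 chooses p to make P2 indifferent between X and Y
Mixed NE: P1 plays (A: 0.7143, B: 0.2857), P2 plays (X: 0.3077, Y: 0.6923)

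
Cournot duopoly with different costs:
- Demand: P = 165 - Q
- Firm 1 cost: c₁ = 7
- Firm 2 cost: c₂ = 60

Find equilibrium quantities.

q₁* = 70.33, q₂* = 17.33

Work:
Reaction: q₁ = (165 - 7 - q₂)/2
Reaction: q₂ = (165 - 60 - q₁)/2
Solve simultaneously:
q₁* = (165 - 2×7 + 60)/3 = 70.33
q₂* = (165 - 2×60 + 7)/3 = 17.33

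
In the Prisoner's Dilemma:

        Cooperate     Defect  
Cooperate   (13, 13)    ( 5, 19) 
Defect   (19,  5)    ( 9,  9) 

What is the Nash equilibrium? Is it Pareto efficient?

(Defect, Defect) is NE; not Pareto efficient

Work:
Defect dominates Cooperate for both players:
If P2 cooperates: Defect (19) > Cooperate (13)
If P2 defects: Defect (9) > Cooperate (5)
NE: (Defect, Defect) with payoff (9, 9)
But (Cooperate, Cooperate) = (13, 13) Pareto dominates (9, 9)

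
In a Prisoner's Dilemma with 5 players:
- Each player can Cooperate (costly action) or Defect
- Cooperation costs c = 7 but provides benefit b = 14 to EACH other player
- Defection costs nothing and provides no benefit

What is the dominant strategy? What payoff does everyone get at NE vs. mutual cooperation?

Dominant: Defect; NE payoff = 0; Coop payoff = 49

Work:
Defect dominates (saves cost c = 7, benefit to others is external)
NE: All defect → everyone gets 0
If all cooperate: each receives (4)×14 - 7 = 49
Social dilemma: 49 > 0 but NE gives 0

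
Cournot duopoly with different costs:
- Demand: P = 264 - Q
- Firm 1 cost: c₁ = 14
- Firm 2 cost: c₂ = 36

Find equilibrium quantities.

q₁* = 90.67, q₂* = 68.67

Work:
Reaction: q₁ = (264 - 14 - q₂)/2
Reaction: q₂ = (264 - 36 - q₁)/2
Solve simultaneously:
q₁* = (264 - 2×14 + 36)/3 = 90.67
q₂* = (264 - 2×36 + 14)/3 = 68.67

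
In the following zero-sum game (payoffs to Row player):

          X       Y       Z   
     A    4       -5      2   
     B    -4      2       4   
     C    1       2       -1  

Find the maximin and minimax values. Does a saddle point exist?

Maximin = -1, Minimax = 2, Saddle: False

Work:
Row minimums: [-5, -4, -1] → maximin = -1
Column maximums: [4, 2, 4] → minimax = 2
No saddle point (maximin ≠ minimax). Mixed strategy needed.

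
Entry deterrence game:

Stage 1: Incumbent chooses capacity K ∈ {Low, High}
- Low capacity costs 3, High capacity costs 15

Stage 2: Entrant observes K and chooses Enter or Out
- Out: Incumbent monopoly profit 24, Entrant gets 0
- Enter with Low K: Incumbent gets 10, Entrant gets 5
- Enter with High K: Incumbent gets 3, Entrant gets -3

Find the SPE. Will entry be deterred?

SPE: (High, Enter|Low, Out|High); Entry deterred. Incumbent net profit = 9

Work:
After Low K: Entrant enters (5 > 0)
After High K: Entrant stays out (-3 < 0)
Incumbent: Low → 10−3=7, High → 24−15=9
Incumbent chooses High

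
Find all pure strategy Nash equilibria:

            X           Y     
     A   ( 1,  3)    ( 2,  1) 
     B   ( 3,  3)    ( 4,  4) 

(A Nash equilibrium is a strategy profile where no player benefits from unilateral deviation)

Nash equilibrium: (B, Y)

Work:
Best responses:
  P1 vs X: payoffs [1, 3] → best response B (payoff 3)
  P1 vs Y: payoffs [2, 4] → best response B (payoff 4)
  P2 vs A: payoffs [3, 1] → best response X (payoff 3)
  P2 vs B: payoffs [3, 4] → best response Y (payoff 4)
Mutual best responses: (B,Y) → Nash equilibria.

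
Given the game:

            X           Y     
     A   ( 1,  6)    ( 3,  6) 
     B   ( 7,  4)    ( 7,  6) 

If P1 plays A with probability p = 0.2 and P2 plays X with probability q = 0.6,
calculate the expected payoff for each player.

E[P1] = 5.96, E[P2] = 5.04

Work:
E[P1] = p·q·π₁(A,X) + p·(1-q)·π₁(A,Y) + (1-p)·q·π₁(B,X) + (1-p)·(1-q)·π₁(B,Y)
= 0.2·0.6·1 + 0.2·0.4·3 + 0.8·0.6·7 + 0.8·0.4·7
= 5.96

E[P2] = 5.04 (similar calculation)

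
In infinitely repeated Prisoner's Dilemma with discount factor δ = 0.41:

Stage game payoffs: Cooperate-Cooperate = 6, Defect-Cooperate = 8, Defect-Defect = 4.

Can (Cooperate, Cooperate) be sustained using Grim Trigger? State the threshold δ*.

δ* = 0.5; since δ = 0.41 < 0.5, cooperation cannot be sustained

Work:
For Grim Trigger:
Cooperate forever: 6/(1-δ)
Defect then punished: 8 + 4·δ/(1-δ)
Need: 6/(1-δ) ≥ 8 + 4·δ/(1-δ)
Solving: δ ≥ (T-R)/(T-P) = (8-6)/(8-4) = 0.5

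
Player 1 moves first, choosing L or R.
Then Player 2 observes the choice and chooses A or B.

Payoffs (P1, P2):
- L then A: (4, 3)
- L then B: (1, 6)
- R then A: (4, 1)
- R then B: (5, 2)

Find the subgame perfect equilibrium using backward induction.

P1 plays R, P2 plays B after L and B after R; Payoff (5, 2)

Work:
Backward induction:
After L: P2 chooses B → P1 gets 1
After R: P2 chooses B → P1 gets 5
P1 chooses R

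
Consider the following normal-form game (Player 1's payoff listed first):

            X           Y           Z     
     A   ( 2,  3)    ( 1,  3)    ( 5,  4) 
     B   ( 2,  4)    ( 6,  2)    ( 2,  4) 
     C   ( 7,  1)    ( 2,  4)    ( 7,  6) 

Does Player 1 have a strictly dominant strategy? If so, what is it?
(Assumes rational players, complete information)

No strictly dominant strategy exists for Player 1

Work:
A strategy strictly dominates another if it gives a strictly higher payoff against every opponent action. Compare each pair of P1's strategies column-by-column:
  A vs B: [2 vs 2, 1 vs 6, 5 vs 2] → A does not strictly dominate B (column X: 2 ≤ 2)
  A vs C: [2 vs 7, 1 vs 2, 5 vs 7] → A does not strictly dominate C (column X: 2 ≤ 7)
  B vs A: [2 vs 2, 6 vs 1, 2 vs 5] → B does not strictly dominate A (column X: 2 ≤ 2)
  B vs C: [2 vs 7, 6 vs 2, 2 vs 7] → B does not strictly dominate C (column X: 2 ≤ 7)
  C vs A: [7 vs 2, 2 vs 1, 7 vs 5] → C strictly dominates A
  C vs B: [7 vs 2, 2 vs 6, 7 vs 2] → C does not strictly dominate B (column Y: 2 ≤ 6)
No single strategy strictly dominates all others → no strictly dominant strategy.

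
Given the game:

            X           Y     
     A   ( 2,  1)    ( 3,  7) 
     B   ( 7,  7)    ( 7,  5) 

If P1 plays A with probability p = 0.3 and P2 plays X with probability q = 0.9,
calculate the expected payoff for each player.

E[P1] = 5.53, E[P2] = 5.24

Work:
E[P1] = p·q·π₁(A,X) + p·(1-q)·π₁(A,Y) + (1-p)·q·π₁(B,X) + (1-p)·(1-q)·π₁(B,Y)
= 0.3·0.9·2 + 0.3·0.1·3 + 0.7·0.9·7 + 0.7·0.1·7
= 5.53

E[P2] = 5.24 (similar calculation)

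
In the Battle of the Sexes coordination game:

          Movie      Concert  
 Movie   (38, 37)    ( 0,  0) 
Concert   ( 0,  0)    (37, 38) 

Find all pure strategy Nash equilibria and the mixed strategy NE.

Pure NE: (Movie, Movie) and (Concert, Concert); Mixed NE: p = 0.5067, q = 0.4933

Work:
Check pure NE:
(Movie, Movie): (38, 37) - no unilateral deviation beneficial
(Concert, Concert): (37, 38) - no unilateral deviation beneficial
Mixed NE: P1 plays Movie with p = 0.5067, P2 plays Movie with q = 0.4933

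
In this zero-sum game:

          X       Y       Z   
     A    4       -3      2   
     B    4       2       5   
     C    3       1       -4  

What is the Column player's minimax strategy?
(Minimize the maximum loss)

Column should play Y, value = 2

Work:
Column player minimizes Row's maximum payoff:
Column X: max payoff to Row = 4
Column Y: max payoff to Row = 2
Column Z: max payoff to Row = 5
Minimum is 2, achieved by column Y.
Minimax strategy: Y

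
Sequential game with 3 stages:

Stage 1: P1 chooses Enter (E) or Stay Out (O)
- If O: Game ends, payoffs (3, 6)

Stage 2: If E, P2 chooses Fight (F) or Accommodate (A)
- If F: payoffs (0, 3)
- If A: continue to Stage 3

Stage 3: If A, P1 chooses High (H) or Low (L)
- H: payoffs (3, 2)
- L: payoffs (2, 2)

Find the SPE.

SPE: (O, F, H); Outcome (3, 6)

Work:
Stage 3: P1 chooses H (3 vs 2)
Stage 2: P2: F->3, A->2 (anticipating H). Choose F
Stage 1: P1: O->3, E->0 (anticipating F, H). Choose O
SPE path: O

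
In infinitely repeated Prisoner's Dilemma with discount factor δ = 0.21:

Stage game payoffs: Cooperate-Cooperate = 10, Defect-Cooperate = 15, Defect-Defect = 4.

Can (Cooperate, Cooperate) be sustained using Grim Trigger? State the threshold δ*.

δ* = 0.4545; since δ = 0.21 < 0.4545, cooperation cannot be sustained

Work:
For Grim Trigger:
Cooperate forever: 10/(1-δ)
Defect then punished: 15 + 4·δ/(1-δ)
Need: 10/(1-δ) ≥ 15 + 4·δ/(1-δ)
Solving: δ ≥ (T-R)/(T-P) = (15-10)/(15-4) = 0.4545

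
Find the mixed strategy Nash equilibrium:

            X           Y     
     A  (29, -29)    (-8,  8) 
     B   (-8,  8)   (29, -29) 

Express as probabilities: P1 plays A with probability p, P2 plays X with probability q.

p = 0.5, q = 0.5

Work:
Find probabilities that make opponent indifferent:
P2 chooses q to make P1 indifferent between A and B
P1 chooses p to make P2 indifferent between X and Y
Mixed NE: P1 plays (A: 0.5, B: 0.5), P2 plays (X: 0.5, Y: 0.5)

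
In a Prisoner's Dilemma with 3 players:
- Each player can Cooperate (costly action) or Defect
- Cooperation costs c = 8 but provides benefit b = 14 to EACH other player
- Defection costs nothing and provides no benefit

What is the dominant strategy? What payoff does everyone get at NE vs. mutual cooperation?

Dominant: Defect; NE payoff = 0; Coop payoff = 20

Work:
Defect dominates (saves cost c = 8, benefit to others is external)
NE: All defect → everyone gets 0
If all cooperate: each receives (2)×14 - 8 = 20
Social dilemma: 20 > 0 but NE gives 0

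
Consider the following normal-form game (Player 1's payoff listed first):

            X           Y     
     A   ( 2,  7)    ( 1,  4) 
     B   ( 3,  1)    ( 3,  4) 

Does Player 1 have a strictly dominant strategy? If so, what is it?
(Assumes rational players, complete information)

Yes, Player 1's strictly dominant strategy is B

Work:
A strategy strictly dominates another if it gives a strictly higher payoff against every opponent action. Compare each pair of P1's strategies column-by-column:
  A vs B: [2 vs 3, 1 vs 3] → A does not strictly dominate B (column X: 2 ≤ 3)
  B vs A: [3 vs 2, 3 vs 1] → B strictly dominates A
B strictly dominates every other strategy → strictly dominant.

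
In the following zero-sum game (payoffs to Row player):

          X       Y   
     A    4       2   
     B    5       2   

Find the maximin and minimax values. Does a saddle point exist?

Maximin = 2, Minimax = 2, Saddle: True

Work:
Row minimums: [2, 2] → maximin = 2
Column maximums: [5, 2] → minimax = 2
Saddle point exists! Game value = 2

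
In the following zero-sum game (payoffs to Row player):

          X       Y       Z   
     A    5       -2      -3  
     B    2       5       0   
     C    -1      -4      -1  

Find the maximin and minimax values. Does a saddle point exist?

Maximin = 0, Minimax = 0, Saddle: True

Work:
Row minimums: [-3, 0, -4] → maximin = 0
Column maximums: [5, 5, 0] → minimax = 0
Saddle point exists! Game value = 0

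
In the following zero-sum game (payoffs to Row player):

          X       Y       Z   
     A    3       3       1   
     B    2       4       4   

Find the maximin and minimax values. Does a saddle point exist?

Maximin = 2, Minimax = 3, Saddle: False

Work:
Row minimums: [1, 2] → maximin = 2
Column maximums: [3, 4, 4] → minimax = 3
No saddle point (maximin ≠ minimax). Mixed strategy needed.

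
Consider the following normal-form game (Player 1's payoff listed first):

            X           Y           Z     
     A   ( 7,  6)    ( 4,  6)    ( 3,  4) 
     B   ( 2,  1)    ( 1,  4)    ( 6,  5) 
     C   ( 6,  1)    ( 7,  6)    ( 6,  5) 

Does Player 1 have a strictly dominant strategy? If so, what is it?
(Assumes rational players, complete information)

No strictly dominant strategy exists for Player 1

Work:
A strategy strictly dominates another if it gives a strictly higher payoff against every opponent action. Compare each pair of P1's strategies column-by-column:
  A vs B: [7 vs 2, 4 vs 1, 3 vs 6] → A does not strictly dominate B (column Z: 3 ≤ 6)
  A vs C: [7 vs 6, 4 vs 7, 3 vs 6] → A does not strictly dominate C (column Y: 4 ≤ 7)
  B vs A: [2 vs 7, 1 vs 4, 6 vs 3] → B does not strictly dominate A (column X: 2 ≤ 7)
  B vs C: [2 vs 6, 1 vs 7, 6 vs 6] → B does not strictly dominate C (column X: 2 ≤ 6)
  C vs A: [6 vs 7, 7 vs 4, 6 vs 3] → C does not strictly dominate A (column X: 6 ≤ 7)
  C vs B: [6 vs 2, 7 vs 1, 6 vs 6] → C does not strictly dominate B (column Z: 6 ≤ 6)
No single strategy strictly dominates all others → no strictly dominant strategy.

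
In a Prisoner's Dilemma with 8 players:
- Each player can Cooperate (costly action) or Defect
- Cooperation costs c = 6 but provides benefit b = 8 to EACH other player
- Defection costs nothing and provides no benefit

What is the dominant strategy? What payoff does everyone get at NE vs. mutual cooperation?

Dominant: Defect; NE payoff = 0; Coop payoff = 50

Work:
Defect dominates (saves cost c = 6, benefit to others is external)
NE: All defect → everyone gets 0
If all cooperate: each receives (7)×8 - 6 = 50
Social dilemma: 50 > 0 but NE gives 0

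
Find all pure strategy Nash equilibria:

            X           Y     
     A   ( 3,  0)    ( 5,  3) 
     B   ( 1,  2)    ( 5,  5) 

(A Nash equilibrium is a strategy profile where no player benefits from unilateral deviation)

Nash equilibrium: (A, Y), (B, Y)

Work:
Best responses:
  P1 vs X: payoffs [3, 1] → best response A (payoff 3)
  P1 vs Y: payoffs [5, 5] → best response A/B (payoff 5)
  P2 vs A: payoffs [0, 3] → best response Y (payoff 3)
  P2 vs B: payoffs [2, 5] → best response Y (payoff 5)
Mutual best responses: (A,Y), (B,Y) → Nash equilibria.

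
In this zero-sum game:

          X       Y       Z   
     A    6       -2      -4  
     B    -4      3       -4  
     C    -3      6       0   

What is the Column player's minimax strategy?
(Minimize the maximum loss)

Column should play Z, value = 0

Work:
Column player minimizes Row's maximum payoff:
Column X: max payoff to Row = 6
Column Y: max payoff to Row = 6
Column Z: max payoff to Row = 0
Minimum is 0, achieved by column Z.
Minimax strategy: Z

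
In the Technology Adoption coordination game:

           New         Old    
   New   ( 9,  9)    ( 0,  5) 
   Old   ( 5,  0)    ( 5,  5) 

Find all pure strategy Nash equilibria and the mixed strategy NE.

Pure NE: (New, New) and (Old, Old); Mixed NE: p = 0.5556, q = 0.5556

Work:
Check pure NE:
(New, New): (9, 9) - no unilateral deviation beneficial
(Old, Old): (5, 5) - no unilateral deviation beneficial
Mixed NE: P1 plays New with p = 0.5556, P2 plays New with q = 0.5556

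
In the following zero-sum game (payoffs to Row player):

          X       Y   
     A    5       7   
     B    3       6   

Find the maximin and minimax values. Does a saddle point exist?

Maximin = 5, Minimax = 5, Saddle: True

Work:
Row minimums: [5, 3] → maximin = 5
Column maximums: [5, 7] → minimax = 5
Saddle point exists! Game value = 5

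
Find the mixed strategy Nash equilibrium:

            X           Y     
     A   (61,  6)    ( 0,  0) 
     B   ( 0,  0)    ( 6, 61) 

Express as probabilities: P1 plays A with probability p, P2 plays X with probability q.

p = 0.9104, q = 0.0896

Work:
Find probabilities that make opponent indifferent:
P2 chooses q to make P1 indifferent between A and B
P1 chooses p to make P2 indifferent between X and Y
Mixed NE: P1 plays (A: 0.9104, B: 0.0896), P2 plays (X: 0.0896, Y: 0.9104)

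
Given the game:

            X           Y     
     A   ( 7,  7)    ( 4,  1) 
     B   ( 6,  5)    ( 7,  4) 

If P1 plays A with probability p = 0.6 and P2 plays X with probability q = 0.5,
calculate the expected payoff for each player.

E[P1] = 5.9, E[P2] = 4.2

Work:
E[P1] = p·q·π₁(A,X) + p·(1-q)·π₁(A,Y) + (1-p)·q·π₁(B,X) + (1-p)·(1-q)·π₁(B,Y)
= 0.6·0.5·7 + 0.6·0.5·4 + 0.4·0.5·6 + 0.4·0.5·7
= 5.9

E[P2] = 4.2 (similar calculation)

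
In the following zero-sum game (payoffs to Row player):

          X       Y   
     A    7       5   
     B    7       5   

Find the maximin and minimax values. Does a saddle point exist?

Maximin = 5, Minimax = 5, Saddle: True

Work:
Row minimums: [5, 5] → maximin = 5
Column maximums: [7, 5] → minimax = 5
Saddle point exists! Game value = 5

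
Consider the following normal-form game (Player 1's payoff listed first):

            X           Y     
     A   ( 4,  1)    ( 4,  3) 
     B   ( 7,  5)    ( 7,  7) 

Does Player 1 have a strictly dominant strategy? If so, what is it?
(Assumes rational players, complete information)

Yes, Player 1's strictly dominant strategy is B

Work:
A strategy strictly dominates another if it gives a strictly higher payoff against every opponent action. Compare each pair of P1's strategies column-by-column:
  A vs B: [4 vs 7, 4 vs 7] → A does not strictly dominate B (column X: 4 ≤ 7)
  B vs A: [7 vs 4, 7 vs 4] → B strictly dominates A
B strictly dominates every other strategy → strictly dominant.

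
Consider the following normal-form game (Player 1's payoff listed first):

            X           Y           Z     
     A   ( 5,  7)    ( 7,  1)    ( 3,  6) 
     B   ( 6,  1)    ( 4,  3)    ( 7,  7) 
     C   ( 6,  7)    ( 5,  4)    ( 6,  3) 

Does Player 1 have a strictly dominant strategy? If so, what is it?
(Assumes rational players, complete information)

No strictly dominant strategy exists for Player 1

Work:
A strategy strictly dominates another if it gives a strictly higher payoff against every opponent action. Compare each pair of P1's strategies column-by-column:
  A vs B: [5 vs 6, 7 vs 4, 3 vs 7] → A does not strictly dominate B (column X: 5 ≤ 6)
  A vs C: [5 vs 6, 7 vs 5, 3 vs 6] → A does not strictly dominate C (column X: 5 ≤ 6)
  B vs A: [6 vs 5, 4 vs 7, 7 vs 3] → B does not strictly dominate A (column Y: 4 ≤ 7)
  B vs C: [6 vs 6, 4 vs 5, 7 vs 6] → B does not strictly dominate C (column X: 6 ≤ 6)
  C vs A: [6 vs 5, 5 vs 7, 6 vs 3] → C does not strictly dominate A (column Y: 5 ≤ 7)
  C vs B: [6 vs 6, 5 vs 4, 6 vs 7] → C does not strictly dominate B (column X: 6 ≤ 6)
No single strategy strictly dominates all others → no strictly dominant strategy.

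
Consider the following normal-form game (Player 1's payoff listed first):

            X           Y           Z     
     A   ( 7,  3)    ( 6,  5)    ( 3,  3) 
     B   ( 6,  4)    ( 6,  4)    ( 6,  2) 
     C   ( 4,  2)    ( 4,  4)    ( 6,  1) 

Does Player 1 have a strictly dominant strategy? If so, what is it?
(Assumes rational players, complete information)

No strictly dominant strategy exists for Player 1

Work:
A strategy strictly dominates another if it gives a strictly higher payoff against every opponent action. Compare each pair of P1's strategies column-by-column:
  A vs B: [7 vs 6, 6 vs 6, 3 vs 6] → A does not strictly dominate B (column Y: 6 ≤ 6)
  A vs C: [7 vs 4, 6 vs 4, 3 vs 6] → A does not strictly dominate C (column Z: 3 ≤ 6)
  B vs A: [6 vs 7, 6 vs 6, 6 vs 3] → B does not strictly dominate A (column X: 6 ≤ 7)
  B vs C: [6 vs 4, 6 vs 4, 6 vs 6] → B does not strictly dominate C (column Z: 6 ≤ 6)
  C vs A: [4 vs 7, 4 vs 6, 6 vs 3] → C does not strictly dominate A (column X: 4 ≤ 7)
  C vs B: [4 vs 6, 4 vs 6, 6 vs 6] → C does not strictly dominate B (column X: 4 ≤ 6)
No single strategy strictly dominates all others → no strictly dominant strategy.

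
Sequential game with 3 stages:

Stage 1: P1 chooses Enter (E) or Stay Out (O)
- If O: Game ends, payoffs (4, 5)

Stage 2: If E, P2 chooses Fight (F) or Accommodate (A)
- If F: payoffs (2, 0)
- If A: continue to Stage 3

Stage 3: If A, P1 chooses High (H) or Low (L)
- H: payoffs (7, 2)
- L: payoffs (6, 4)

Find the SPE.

SPE: (E, A, H); Outcome (7, 2)

Work:
Stage 3: P1 chooses H (7 vs 6)
Stage 2: P2: F->0, A->2 (anticipating H). Choose A
Stage 1: P1: O->4, E->7 (anticipating A, H). Choose E
SPE path: E -> A -> H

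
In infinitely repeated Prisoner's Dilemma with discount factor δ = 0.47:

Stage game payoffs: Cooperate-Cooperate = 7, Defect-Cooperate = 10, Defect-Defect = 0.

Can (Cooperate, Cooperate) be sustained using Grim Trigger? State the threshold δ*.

δ* = 0.3; since δ = 0.47 ≥ 0.3, cooperation can be sustained

Work:
For Grim Trigger:
Cooperate forever: 7/(1-δ)
Defect then punished: 10 + 0·δ/(1-δ)
Need: 7/(1-δ) ≥ 10 + 0·δ/(1-δ)
Solving: δ ≥ (T-R)/(T-P) = (10-7)/(10-0) = 0.3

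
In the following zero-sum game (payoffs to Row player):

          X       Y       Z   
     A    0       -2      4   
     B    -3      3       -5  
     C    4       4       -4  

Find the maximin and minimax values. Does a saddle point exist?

Maximin = -2, Minimax = 4, Saddle: False

Work:
Row minimums: [-2, -5, -4] → maximin = -2
Column maximums: [4, 4, 4] → minimax = 4
No saddle point (maximin ≠ minimax). Mixed strategy needed.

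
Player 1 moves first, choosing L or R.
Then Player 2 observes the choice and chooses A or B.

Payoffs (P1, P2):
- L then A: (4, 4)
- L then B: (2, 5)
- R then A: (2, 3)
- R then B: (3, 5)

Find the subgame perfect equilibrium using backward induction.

P1 plays R, P2 plays B after L and B after R; Payoff (3, 5)

Work:
Backward induction:
After L: P2 chooses B → P1 gets 2
After R: P2 chooses B → P1 gets 3
P1 chooses R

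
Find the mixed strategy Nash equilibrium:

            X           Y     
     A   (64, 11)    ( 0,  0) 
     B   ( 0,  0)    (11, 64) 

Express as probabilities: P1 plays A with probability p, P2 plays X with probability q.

p = 0.8533, q = 0.1467

Work:
Find probabilities that make opponent indifferent:
P2 chooses q to make P1 indifferent between A and B
P1 chooses p to make P2 indifferent between X and Y
Mixed NE: P1 plays (A: 0.8533, B: 0.1467), P2 plays (X: 0.1467, Y: 0.8533)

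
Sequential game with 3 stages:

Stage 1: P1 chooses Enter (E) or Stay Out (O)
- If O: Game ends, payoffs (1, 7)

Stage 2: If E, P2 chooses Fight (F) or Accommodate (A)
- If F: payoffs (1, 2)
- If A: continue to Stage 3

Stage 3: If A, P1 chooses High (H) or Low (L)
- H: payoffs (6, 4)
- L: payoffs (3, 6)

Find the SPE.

SPE: (E, A, H); Outcome (6, 4)

Work:
Stage 3: P1 chooses H (6 vs 3)
Stage 2: P2: F->2, A->4 (anticipating H). Choose A
Stage 1: P1: O->1, E->6 (anticipating A, H). Choose E
SPE path: E -> A -> H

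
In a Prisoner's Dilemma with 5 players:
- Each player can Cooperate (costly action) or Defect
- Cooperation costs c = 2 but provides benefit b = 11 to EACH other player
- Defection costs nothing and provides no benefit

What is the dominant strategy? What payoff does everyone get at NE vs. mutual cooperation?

Dominant: Defect; NE payoff = 0; Coop payoff = 42

Work:
Defect dominates (saves cost c = 2, benefit to others is external)
NE: All defect → everyone gets 0
If all cooperate: each receives (4)×11 - 2 = 42
Social dilemma: 42 > 0 but NE gives 0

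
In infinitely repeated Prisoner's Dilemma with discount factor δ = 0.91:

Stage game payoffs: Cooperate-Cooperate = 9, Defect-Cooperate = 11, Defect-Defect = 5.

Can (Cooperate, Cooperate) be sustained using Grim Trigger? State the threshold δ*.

δ* = 0.3333; since δ = 0.91 ≥ 0.3333, cooperation can be sustained

Work:
For Grim Trigger:
Cooperate forever: 9/(1-δ)
Defect then punished: 11 + 5·δ/(1-δ)
Need: 9/(1-δ) ≥ 11 + 5·δ/(1-δ)
Solving: δ ≥ (T-R)/(T-P) = (11-9)/(11-5) = 0.3333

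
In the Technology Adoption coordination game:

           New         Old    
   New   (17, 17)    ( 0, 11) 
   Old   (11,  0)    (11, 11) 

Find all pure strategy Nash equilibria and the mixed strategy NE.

Pure NE: (New, New) and (Old, Old); Mixed NE: p = 0.6471, q = 0.6471

Work:
Check pure NE:
(New, New): (17, 17) - no unilateral deviation beneficial
(Old, Old): (11, 11) - no unilateral deviation beneficial
Mixed NE: P1 plays New with p = 0.6471, P2 plays New with q = 0.6471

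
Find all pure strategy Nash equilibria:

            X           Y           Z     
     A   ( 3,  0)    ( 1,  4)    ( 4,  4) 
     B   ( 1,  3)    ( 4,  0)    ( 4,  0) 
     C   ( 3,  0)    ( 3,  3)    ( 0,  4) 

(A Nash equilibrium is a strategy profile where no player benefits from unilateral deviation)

Nash equilibrium: (A, Z)

Work:
Best responses:
  P1 vs X: payoffs [3, 1, 3] → best response A/C (payoff 3)
  P1 vs Y: payoffs [1, 4, 3] → best response B (payoff 4)
  P1 vs Z: payoffs [4, 4, 0] → best response A/B (payoff 4)
  P2 vs A: payoffs [0, 4, 4] → best response Y/Z (payoff 4)
  P2 vs B: payoffs [3, 0, 0] → best response X (payoff 3)
  P2 vs C: payoffs [0, 3, 4] → best response Z (payoff 4)
Mutual best responses: (A,Z) → Nash equilibria.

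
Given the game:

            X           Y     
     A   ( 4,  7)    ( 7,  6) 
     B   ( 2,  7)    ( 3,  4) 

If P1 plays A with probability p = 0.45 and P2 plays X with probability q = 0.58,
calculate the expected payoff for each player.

E[P1] = 3.698, E[P2] = 6.118

Work:
E[P1] = p·q·π₁(A,X) + p·(1-q)·π₁(A,Y) + (1-p)·q·π₁(B,X) + (1-p)·(1-q)·π₁(B,Y)
= 0.45·0.58·4 + 0.45·0.42·7 + 0.55·0.58·2 + 0.55·0.42·3
= 3.698

E[P2] = 6.118 (similar calculation)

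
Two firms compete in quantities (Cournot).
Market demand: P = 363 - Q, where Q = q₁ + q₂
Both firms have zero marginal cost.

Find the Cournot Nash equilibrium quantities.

q₁* = q₂* = 121.0; P* = 121.0

Work:
Profit: π_i = P·q_i = (a - q_i - q_j)·q_i
FOC: ∂π_i/∂q_i = a - 2q_i - q_j = 0
Reaction function: q_i = (363 - q_j)/2
Symmetry: q* = 363/3 = 121.0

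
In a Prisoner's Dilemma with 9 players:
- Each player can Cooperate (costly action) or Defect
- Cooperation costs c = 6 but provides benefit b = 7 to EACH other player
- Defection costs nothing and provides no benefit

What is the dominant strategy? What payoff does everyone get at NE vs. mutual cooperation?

Dominant: Defect; NE payoff = 0; Coop payoff = 50

Work:
Defect dominates (saves cost c = 6, benefit to others is external)
NE: All defect → everyone gets 0
If all cooperate: each receives (8)×7 - 6 = 50
Social dilemma: 50 > 0 but NE gives 0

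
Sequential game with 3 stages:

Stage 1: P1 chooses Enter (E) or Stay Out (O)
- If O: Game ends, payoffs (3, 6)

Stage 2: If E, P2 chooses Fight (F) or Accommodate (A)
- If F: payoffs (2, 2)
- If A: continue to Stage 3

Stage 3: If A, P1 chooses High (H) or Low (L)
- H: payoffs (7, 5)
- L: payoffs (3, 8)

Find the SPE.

SPE: (E, A, H); Outcome (7, 5)

Work:
Stage 3: P1 chooses H (7 vs 3)
Stage 2: P2: F->2, A->5 (anticipating H). Choose A
Stage 1: P1: O->3, E->7 (anticipating A, H). Choose E
SPE path: E -> A -> H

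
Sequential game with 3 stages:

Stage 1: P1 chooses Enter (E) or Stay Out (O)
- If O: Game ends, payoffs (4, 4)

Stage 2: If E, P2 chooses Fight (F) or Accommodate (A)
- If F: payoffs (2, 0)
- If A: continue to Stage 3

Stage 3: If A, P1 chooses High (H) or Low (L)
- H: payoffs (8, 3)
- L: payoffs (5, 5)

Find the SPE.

SPE: (E, A, H); Outcome (8, 3)

Work:
Stage 3: P1 chooses H (8 vs 5)
Stage 2: P2: F->0, A->3 (anticipating H). Choose A
Stage 1: P1: O->4, E->8 (anticipating A, H). Choose E
SPE path: E -> A -> H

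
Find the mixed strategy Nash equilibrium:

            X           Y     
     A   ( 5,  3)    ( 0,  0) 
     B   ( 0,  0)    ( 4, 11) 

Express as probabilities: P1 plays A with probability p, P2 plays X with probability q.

p = 0.7857, q = 0.4444

Work:
Find probabilities that make opponent indifferent:
P2 chooses q to make P1 indifferent between A and B
P1 chooses p to make P2 indifferent between X and Y
Mixed NE: P1 plays (A: 0.7857, B: 0.2143), P2 plays (X: 0.4444, Y: 0.5556)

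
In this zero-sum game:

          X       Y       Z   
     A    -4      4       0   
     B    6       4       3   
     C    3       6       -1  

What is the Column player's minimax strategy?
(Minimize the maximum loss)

Column should play Z, value = 3

Work:
Column player minimizes Row's maximum payoff:
Column X: max payoff to Row = 6
Column Y: max payoff to Row = 6
Column Z: max payoff to Row = 3
Minimum is 3, achieved by column Z.
Minimax strategy: Z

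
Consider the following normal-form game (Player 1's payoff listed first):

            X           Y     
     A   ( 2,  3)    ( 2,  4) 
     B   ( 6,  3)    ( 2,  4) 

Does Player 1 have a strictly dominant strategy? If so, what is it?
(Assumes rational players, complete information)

No strictly dominant strategy exists for Player 1

Work:
A strategy strictly dominates another if it gives a strictly higher payoff against every opponent action. Compare each pair of P1's strategies column-by-column:
  A vs B: [2 vs 6, 2 vs 2] → A does not strictly dominate B (column X: 2 ≤ 6)
  B vs A: [6 vs 2, 2 vs 2] → B does not strictly dominate A (column Y: 2 ≤ 2)
No single strategy strictly dominates all others → no strictly dominant strategy.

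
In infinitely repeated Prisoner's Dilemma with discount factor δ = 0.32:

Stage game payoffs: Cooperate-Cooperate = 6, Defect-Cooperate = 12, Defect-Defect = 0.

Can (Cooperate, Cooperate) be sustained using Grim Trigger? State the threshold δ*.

δ* = 0.5; since δ = 0.32 < 0.5, cooperation cannot be sustained

Work:
For Grim Trigger:
Cooperate forever: 6/(1-δ)
Defect then punished: 12 + 0·δ/(1-δ)
Need: 6/(1-δ) ≥ 12 + 0·δ/(1-δ)
Solving: δ ≥ (T-R)/(T-P) = (12-6)/(12-0) = 0.5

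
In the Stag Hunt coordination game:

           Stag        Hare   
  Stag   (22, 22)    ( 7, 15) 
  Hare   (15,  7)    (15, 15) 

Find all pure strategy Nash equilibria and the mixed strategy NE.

Pure NE: (Stag, Stag) and (Hare, Hare); Mixed NE: p = 0.5333, q = 0.5333

Work:
Check pure NE:
(Stag, Stag): (22, 22) - no unilateral deviation beneficial
(Hare, Hare): (15, 15) - no unilateral deviation beneficial
Mixed NE: P1 plays Stag with p = 0.5333, P2 plays Stag with q = 0.5333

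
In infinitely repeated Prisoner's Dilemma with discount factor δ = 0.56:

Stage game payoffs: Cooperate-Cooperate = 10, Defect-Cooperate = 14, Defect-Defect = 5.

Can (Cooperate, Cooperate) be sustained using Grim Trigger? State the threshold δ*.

δ* = 0.4444; since δ = 0.56 ≥ 0.4444, cooperation can be sustained

Work:
For Grim Trigger:
Cooperate forever: 10/(1-δ)
Defect then punished: 14 + 5·δ/(1-δ)
Need: 10/(1-δ) ≥ 14 + 5·δ/(1-δ)
Solving: δ ≥ (T-R)/(T-P) = (14-10)/(14-5) = 0.4444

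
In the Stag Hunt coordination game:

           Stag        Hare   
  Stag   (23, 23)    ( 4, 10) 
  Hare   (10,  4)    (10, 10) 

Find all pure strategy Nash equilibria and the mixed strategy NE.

Pure NE: (Stag, Stag) and (Hare, Hare); Mixed NE: p = 0.3158, q = 0.3158

Work:
Check pure NE:
(Stag, Stag): (23, 23) - no unilateral deviation beneficial
(Hare, Hare): (10, 10) - no unilateral deviation beneficial
Mixed NE: P1 plays Stag with p = 0.3158, P2 plays Stag with q = 0.3158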